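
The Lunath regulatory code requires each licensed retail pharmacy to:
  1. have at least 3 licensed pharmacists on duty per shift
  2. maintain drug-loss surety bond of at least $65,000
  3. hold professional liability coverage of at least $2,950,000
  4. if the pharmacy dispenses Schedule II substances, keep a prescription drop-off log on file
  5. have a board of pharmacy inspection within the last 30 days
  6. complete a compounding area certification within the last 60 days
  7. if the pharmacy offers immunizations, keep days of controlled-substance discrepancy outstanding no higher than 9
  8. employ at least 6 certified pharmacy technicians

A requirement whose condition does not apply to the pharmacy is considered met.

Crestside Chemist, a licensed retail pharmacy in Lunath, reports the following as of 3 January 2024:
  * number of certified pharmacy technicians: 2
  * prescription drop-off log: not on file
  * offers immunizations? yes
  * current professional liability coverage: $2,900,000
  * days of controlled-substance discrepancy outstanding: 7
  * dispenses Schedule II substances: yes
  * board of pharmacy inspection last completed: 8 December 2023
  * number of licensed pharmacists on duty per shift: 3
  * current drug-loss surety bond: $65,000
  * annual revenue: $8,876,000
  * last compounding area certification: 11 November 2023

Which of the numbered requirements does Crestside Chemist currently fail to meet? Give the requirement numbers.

1. licensed pharmacists on duty per shift 3 ≥ 3 → met
2. drug-loss surety bond $65,000 ≥ $65,000 → met
3. professional liability coverage $2,900,000 < $2,950,000 → not met
4. condition 'dispenses Schedule II substances' holds; prescription drop-off log absent → not met
5. board of pharmacy inspection 26 days ago vs limit 30 → met
6. compounding area certification 53 days ago vs limit 60 → met
7. condition 'offers immunizations' holds; days of controlled-substance discrepancy outstanding 7 ≤ 9 → met
8. certified pharmacy technicians 2 < 6 → not met
Not met: 3, 4, 8

3, 4, 8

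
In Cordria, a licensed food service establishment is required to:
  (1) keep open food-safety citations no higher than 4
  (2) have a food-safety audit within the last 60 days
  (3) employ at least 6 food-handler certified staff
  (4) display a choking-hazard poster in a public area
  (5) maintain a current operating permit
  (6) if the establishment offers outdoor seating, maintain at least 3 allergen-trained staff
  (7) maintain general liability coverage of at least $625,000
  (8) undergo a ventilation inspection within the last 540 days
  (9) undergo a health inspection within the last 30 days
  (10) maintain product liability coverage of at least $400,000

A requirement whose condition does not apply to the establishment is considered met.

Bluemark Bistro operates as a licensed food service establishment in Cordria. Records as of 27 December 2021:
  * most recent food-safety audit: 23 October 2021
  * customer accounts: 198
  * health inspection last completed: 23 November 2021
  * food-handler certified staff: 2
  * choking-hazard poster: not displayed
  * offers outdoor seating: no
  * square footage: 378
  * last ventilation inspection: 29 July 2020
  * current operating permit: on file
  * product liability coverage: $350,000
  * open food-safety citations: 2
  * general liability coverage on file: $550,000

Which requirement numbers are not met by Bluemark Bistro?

2, 3, 4, 7, 9, 10

1. open food-safety citations 2 ≤ 4 → met
2. food-safety audit 65 days ago vs limit 60 → not met
3. food-handler certified staff 2 < 6 → not met
4. choking-hazard poster absent → not met
5. current operating permit present → met
6. condition 'offers outdoor seating' does not hold → requirement n/a → met
7. general liability coverage $550,000 < $625,000 → not met
8. ventilation inspection 516 days ago vs limit 540 → met
9. health inspection 34 days ago vs limit 30 → not met
10. product liability coverage $350,000 < $400,000 → not met
Not met: 2, 3, 4, 7, 9, 10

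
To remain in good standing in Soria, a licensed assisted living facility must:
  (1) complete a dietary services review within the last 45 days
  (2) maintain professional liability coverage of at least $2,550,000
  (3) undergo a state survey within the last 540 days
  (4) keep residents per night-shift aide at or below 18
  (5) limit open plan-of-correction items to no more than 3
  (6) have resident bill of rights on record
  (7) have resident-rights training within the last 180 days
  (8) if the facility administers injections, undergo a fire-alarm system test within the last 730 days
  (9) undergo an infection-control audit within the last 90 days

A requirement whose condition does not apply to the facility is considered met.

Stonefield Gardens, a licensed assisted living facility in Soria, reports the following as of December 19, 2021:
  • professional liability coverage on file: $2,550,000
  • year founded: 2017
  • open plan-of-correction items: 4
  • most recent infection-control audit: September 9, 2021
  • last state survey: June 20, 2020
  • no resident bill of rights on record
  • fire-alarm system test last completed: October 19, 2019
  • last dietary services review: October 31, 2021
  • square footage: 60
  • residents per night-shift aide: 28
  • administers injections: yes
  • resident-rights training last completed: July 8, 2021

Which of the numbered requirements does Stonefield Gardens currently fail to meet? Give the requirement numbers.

1. dietary services review 49 days ago vs limit 45 → not met
2. professional liability coverage $2,550,000 ≥ $2,550,000 → met
3. state survey 547 days ago vs limit 540 → not met
4. residents per night-shift aide 28 > 18 → not met
5. open plan-of-correction items 4 > 3 → not met
6. resident bill of rights absent → not met
7. resident-rights training 164 days ago vs limit 180 → met
8. condition 'administers injections' holds; fire-alarm system test 792 days ago vs limit 730 → not met
9. infection-control audit 101 days ago vs limit 90 → not met
Not met: 1, 3, 4, 5, 6, 8, 9

1, 3, 4, 5, 6, 8, 9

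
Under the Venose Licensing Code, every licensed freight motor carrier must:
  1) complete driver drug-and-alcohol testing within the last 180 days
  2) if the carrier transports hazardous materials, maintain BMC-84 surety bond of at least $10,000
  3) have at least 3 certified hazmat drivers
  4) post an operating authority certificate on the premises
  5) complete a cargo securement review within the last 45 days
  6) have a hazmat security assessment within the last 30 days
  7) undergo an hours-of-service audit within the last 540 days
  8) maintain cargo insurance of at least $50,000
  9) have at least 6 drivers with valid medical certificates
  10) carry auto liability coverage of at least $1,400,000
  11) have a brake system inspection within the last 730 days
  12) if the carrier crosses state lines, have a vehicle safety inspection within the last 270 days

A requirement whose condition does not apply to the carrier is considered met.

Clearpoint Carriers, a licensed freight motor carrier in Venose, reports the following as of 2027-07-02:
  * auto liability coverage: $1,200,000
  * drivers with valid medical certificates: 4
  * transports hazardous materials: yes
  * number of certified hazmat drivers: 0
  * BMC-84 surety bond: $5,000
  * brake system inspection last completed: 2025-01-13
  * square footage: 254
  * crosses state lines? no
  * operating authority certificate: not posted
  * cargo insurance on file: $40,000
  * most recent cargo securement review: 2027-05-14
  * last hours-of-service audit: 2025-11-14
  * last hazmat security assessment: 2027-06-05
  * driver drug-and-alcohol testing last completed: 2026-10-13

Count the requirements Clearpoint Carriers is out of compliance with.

1. driver drug-and-alcohol testing 262 days ago vs limit 180 → not met
2. condition 'transports hazardous materials' holds; BMC-84 surety bond $5,000 < $10,000 → not met
3. certified hazmat drivers 0 < 3 → not met
4. operating authority certificate absent → not met
5. cargo securement review 49 days ago vs limit 45 → not met
6. hazmat security assessment 27 days ago vs limit 30 → met
7. hours-of-service audit 595 days ago vs limit 540 → not met
8. cargo insurance $40,000 < $50,000 → not met
9. drivers with valid medical certificates 4 < 6 → not met
10. auto liability coverage $1,200,000 < $1,400,000 → not met
11. brake system inspection 900 days ago vs limit 730 → not met
12. condition 'crosses state lines' does not hold → requirement n/a → met
Not met: 10 of 12

10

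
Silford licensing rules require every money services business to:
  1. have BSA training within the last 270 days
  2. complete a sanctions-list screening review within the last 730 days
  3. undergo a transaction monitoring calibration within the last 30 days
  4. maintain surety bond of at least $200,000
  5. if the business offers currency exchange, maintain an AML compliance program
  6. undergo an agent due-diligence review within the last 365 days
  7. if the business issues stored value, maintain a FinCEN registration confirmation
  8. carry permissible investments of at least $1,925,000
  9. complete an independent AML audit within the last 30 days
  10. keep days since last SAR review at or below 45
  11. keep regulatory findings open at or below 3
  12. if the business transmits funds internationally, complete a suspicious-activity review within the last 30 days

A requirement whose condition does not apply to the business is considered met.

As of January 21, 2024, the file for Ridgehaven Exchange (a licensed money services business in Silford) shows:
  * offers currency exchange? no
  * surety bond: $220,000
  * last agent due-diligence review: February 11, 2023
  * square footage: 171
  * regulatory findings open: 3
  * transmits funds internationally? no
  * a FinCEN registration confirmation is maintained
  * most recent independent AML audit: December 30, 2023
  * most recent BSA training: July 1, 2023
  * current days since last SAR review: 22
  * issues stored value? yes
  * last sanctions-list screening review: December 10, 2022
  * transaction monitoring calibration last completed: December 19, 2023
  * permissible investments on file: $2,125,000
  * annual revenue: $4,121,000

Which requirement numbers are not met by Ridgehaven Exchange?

1. BSA training 204 days ago vs limit 270 → met
2. sanctions-list screening review 407 days ago vs limit 730 → met
3. transaction monitoring calibration 33 days ago vs limit 30 → not met
4. surety bond $220,000 ≥ $200,000 → met
5. condition 'offers currency exchange' does not hold → requirement n/a → met
6. agent due-diligence review 344 days ago vs limit 365 → met
7. condition 'issues stored value' holds; FinCEN registration confirmation present → met
8. permissible investments $2,125,000 ≥ $1,925,000 → met
9. independent AML audit 22 days ago vs limit 30 → met
10. days since last SAR review 22 ≤ 45 → met
11. regulatory findings open 3 ≤ 3 → met
12. condition 'transmits funds internationally' does not hold → requirement n/a → met
Not met: 3

3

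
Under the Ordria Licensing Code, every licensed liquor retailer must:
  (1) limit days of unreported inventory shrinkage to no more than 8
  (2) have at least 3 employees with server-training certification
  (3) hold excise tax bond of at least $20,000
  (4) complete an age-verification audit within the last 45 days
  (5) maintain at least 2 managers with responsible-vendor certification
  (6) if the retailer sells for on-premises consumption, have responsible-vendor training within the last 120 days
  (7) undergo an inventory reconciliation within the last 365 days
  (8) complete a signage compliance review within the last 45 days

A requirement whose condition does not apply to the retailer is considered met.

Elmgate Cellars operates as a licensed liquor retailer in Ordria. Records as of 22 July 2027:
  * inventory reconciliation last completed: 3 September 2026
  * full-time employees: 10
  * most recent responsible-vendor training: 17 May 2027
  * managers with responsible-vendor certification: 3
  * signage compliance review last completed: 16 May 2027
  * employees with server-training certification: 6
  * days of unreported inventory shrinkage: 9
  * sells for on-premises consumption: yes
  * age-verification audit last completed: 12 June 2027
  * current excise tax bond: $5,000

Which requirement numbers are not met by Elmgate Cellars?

1, 3, 8

1. days of unreported inventory shrinkage 9 > 8 → not met
2. employees with server-training certification 6 ≥ 3 → met
3. excise tax bond $5,000 < $20,000 → not met
4. age-verification audit 40 days ago vs limit 45 → met
5. managers with responsible-vendor certification 3 ≥ 2 → met
6. condition 'sells for on-premises consumption' holds; responsible-vendor training 66 days ago vs limit 120 → met
7. inventory reconciliation 322 days ago vs limit 365 → met
8. signage compliance review 67 days ago vs limit 45 → not met
Not met: 1, 3, 8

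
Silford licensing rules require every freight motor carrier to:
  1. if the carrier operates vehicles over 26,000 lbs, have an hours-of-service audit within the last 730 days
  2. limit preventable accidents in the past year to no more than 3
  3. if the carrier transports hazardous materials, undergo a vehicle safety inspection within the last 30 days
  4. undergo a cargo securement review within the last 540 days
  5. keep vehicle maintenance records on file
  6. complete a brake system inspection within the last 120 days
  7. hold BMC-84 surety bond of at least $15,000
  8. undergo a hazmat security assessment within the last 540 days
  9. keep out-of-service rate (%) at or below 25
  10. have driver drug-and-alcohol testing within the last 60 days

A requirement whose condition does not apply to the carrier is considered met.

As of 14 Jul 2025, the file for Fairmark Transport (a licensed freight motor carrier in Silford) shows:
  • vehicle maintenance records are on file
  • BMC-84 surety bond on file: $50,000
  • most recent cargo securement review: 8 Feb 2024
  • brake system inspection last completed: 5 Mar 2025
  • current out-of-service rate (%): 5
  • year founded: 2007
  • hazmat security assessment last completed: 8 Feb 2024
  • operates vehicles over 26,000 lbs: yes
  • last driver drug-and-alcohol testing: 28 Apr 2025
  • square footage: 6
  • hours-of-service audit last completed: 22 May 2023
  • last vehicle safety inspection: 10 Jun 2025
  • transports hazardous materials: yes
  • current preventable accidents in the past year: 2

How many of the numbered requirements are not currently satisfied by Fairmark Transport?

1. condition 'operates vehicles over 26,000 lbs' holds; hours-of-service audit 784 days ago vs limit 730 → not met
2. preventable accidents in the past year 2 ≤ 3 → met
3. condition 'transports hazardous materials' holds; vehicle safety inspection 34 days ago vs limit 30 → not met
4. cargo securement review 522 days ago vs limit 540 → met
5. vehicle maintenance records present → met
6. brake system inspection 131 days ago vs limit 120 → not met
7. BMC-84 surety bond $50,000 ≥ $15,000 → met
8. hazmat security assessment 522 days ago vs limit 540 → met
9. out-of-service rate (%) 5 ≤ 25 → met
10. driver drug-and-alcohol testing 77 days ago vs limit 60 → not met
Not met: 4 of 10

4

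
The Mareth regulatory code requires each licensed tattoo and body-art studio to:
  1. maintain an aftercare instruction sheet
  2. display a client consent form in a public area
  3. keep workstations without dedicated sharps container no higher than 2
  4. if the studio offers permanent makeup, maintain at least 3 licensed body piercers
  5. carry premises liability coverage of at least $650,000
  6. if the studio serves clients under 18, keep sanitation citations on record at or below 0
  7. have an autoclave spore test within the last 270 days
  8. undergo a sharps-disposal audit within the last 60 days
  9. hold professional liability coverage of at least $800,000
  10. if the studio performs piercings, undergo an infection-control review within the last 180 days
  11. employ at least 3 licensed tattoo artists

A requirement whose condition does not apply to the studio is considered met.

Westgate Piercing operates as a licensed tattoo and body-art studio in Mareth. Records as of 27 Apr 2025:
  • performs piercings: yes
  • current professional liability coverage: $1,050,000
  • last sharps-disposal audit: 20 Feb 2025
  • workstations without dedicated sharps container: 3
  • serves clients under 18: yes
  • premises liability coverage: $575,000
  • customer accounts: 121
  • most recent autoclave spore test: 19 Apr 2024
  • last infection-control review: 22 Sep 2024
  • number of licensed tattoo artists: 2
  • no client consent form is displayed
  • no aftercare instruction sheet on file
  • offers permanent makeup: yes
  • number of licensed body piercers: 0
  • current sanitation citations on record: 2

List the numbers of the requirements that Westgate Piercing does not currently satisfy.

1, 2, 3, 4, 5, 6, 7, 8, 10, 11

1. aftercare instruction sheet absent → not met
2. client consent form absent → not met
3. workstations without dedicated sharps container 3 > 2 → not met
4. condition 'offers permanent makeup' holds; licensed body piercers 0 < 3 → not met
5. premises liability coverage $575,000 < $650,000 → not met
6. condition 'serves clients under 18' holds; sanitation citations on record 2 > 0 → not met
7. autoclave spore test 373 days ago vs limit 270 → not met
8. sharps-disposal audit 66 days ago vs limit 60 → not met
9. professional liability coverage $1,050,000 ≥ $800,000 → met
10. condition 'performs piercings' holds; infection-control review 217 days ago vs limit 180 → not met
11. licensed tattoo artists 2 < 3 → not met
Not met: 1, 2, 3, 4, 5, 6, 7, 8, 10, 11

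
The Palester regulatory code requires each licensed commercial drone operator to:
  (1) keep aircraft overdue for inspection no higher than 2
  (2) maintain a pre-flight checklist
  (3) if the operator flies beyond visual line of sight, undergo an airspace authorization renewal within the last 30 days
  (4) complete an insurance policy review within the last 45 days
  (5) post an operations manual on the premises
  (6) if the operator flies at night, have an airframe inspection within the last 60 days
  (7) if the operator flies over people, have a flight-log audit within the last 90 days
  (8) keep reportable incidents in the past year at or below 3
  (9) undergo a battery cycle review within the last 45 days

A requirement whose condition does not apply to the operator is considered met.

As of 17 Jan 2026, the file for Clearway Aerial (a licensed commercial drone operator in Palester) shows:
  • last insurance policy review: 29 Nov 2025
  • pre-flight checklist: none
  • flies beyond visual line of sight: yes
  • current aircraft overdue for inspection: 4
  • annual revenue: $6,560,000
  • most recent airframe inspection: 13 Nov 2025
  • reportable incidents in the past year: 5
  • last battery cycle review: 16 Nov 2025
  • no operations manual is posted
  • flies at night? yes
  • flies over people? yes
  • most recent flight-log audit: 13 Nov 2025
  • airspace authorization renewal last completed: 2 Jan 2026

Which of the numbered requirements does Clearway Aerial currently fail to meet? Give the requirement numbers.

1, 2, 4, 5, 6, 8, 9

1. aircraft overdue for inspection 4 > 2 → not met
2. pre-flight checklist absent → not met
3. condition 'flies beyond visual line of sight' holds; airspace authorization renewal 15 days ago vs limit 30 → met
4. insurance policy review 49 days ago vs limit 45 → not met
5. operations manual absent → not met
6. condition 'flies at night' holds; airframe inspection 65 days ago vs limit 60 → not met
7. condition 'flies over people' holds; flight-log audit 65 days ago vs limit 90 → met
8. reportable incidents in the past year 5 > 3 → not met
9. battery cycle review 62 days ago vs limit 45 → not met
Not met: 1, 2, 4, 5, 6, 8, 9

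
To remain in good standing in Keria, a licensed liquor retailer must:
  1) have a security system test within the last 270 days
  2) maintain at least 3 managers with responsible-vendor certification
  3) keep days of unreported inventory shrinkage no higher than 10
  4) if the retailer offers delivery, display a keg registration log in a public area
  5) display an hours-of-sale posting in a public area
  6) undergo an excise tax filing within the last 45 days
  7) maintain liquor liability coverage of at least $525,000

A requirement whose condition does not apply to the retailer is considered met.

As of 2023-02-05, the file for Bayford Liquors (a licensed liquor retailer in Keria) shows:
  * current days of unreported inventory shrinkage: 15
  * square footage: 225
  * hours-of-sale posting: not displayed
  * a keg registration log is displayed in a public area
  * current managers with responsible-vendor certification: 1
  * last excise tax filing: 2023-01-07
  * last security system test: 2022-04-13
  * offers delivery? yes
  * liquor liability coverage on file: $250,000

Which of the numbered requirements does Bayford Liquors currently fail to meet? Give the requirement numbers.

1, 2, 3, 5, 7

1. security system test 298 days ago vs limit 270 → not met
2. managers with responsible-vendor certification 1 < 3 → not met
3. days of unreported inventory shrinkage 15 > 10 → not met
4. condition 'offers delivery' holds; keg registration log present → met
5. hours-of-sale posting absent → not met
6. excise tax filing 29 days ago vs limit 45 → met
7. liquor liability coverage $250,000 < $525,000 → not met
Not met: 1, 2, 3, 5, 7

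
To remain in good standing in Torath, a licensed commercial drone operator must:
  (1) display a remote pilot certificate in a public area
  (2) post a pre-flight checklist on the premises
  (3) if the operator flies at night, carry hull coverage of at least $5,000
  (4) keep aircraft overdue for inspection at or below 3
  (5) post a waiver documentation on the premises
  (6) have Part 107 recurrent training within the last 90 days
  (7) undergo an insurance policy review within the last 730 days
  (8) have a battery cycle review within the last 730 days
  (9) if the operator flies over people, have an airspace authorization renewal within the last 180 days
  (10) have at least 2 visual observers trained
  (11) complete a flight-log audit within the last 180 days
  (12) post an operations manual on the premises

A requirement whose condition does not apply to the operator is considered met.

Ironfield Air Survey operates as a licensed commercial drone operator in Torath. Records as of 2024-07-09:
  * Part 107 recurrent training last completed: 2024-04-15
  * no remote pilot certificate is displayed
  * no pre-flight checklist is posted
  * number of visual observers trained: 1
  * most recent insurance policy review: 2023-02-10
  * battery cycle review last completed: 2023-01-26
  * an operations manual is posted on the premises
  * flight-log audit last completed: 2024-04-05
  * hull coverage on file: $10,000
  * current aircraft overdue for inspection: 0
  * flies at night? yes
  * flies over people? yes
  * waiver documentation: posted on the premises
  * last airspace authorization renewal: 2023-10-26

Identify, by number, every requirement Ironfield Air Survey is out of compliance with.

1, 2, 9, 10

1. remote pilot certificate absent → not met
2. pre-flight checklist absent → not met
3. condition 'flies at night' holds; hull coverage $10,000 ≥ $5,000 → met
4. aircraft overdue for inspection 0 ≤ 3 → met
5. waiver documentation present → met
6. Part 107 recurrent training 85 days ago vs limit 90 → met
7. insurance policy review 515 days ago vs limit 730 → met
8. battery cycle review 530 days ago vs limit 730 → met
9. condition 'flies over people' holds; airspace authorization renewal 257 days ago vs limit 180 → not met
10. visual observers trained 1 < 2 → not met
11. flight-log audit 95 days ago vs limit 180 → met
12. operations manual present → met
Not met: 1, 2, 9, 10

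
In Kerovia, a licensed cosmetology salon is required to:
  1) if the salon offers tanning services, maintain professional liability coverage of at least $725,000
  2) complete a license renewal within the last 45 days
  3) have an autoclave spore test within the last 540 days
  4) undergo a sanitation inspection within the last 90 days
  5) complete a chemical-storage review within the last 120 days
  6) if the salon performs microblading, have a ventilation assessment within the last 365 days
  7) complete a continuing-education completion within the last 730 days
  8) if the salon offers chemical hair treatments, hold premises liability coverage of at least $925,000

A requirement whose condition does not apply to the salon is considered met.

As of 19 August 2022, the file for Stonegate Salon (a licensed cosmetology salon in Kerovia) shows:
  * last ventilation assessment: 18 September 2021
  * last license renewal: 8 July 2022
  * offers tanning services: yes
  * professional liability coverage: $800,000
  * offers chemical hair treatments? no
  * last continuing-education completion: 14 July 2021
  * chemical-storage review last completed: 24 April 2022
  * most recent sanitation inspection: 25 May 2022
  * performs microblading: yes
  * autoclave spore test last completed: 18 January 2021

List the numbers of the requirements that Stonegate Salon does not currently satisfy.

3

1. condition 'offers tanning services' holds; professional liability coverage $800,000 ≥ $725,000 → met
2. license renewal 42 days ago vs limit 45 → met
3. autoclave spore test 578 days ago vs limit 540 → not met
4. sanitation inspection 86 days ago vs limit 90 → met
5. chemical-storage review 117 days ago vs limit 120 → met
6. condition 'performs microblading' holds; ventilation assessment 335 days ago vs limit 365 → met
7. continuing-education completion 401 days ago vs limit 730 → met
8. condition 'offers chemical hair treatments' does not hold → requirement n/a → met
Not met: 3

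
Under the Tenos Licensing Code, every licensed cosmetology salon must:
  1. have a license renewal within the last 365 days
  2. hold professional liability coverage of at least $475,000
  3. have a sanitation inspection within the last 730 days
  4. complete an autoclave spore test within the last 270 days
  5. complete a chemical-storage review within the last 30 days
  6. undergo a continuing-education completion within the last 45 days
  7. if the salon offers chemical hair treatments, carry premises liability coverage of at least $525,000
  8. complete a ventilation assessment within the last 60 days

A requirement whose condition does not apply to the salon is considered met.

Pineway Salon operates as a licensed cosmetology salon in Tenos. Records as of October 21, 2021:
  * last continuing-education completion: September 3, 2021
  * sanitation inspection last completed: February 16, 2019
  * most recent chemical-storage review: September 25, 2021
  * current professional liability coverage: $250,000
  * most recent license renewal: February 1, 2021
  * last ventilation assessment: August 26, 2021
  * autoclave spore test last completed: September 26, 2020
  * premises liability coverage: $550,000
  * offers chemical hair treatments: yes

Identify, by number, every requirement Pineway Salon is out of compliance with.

2, 3, 4, 6

1. license renewal 262 days ago vs limit 365 → met
2. professional liability coverage $250,000 < $475,000 → not met
3. sanitation inspection 978 days ago vs limit 730 → not met
4. autoclave spore test 390 days ago vs limit 270 → not met
5. chemical-storage review 26 days ago vs limit 30 → met
6. continuing-education completion 48 days ago vs limit 45 → not met
7. condition 'offers chemical hair treatments' holds; premises liability coverage $550,000 ≥ $525,000 → met
8. ventilation assessment 56 days ago vs limit 60 → met
Not met: 2, 3, 4, 6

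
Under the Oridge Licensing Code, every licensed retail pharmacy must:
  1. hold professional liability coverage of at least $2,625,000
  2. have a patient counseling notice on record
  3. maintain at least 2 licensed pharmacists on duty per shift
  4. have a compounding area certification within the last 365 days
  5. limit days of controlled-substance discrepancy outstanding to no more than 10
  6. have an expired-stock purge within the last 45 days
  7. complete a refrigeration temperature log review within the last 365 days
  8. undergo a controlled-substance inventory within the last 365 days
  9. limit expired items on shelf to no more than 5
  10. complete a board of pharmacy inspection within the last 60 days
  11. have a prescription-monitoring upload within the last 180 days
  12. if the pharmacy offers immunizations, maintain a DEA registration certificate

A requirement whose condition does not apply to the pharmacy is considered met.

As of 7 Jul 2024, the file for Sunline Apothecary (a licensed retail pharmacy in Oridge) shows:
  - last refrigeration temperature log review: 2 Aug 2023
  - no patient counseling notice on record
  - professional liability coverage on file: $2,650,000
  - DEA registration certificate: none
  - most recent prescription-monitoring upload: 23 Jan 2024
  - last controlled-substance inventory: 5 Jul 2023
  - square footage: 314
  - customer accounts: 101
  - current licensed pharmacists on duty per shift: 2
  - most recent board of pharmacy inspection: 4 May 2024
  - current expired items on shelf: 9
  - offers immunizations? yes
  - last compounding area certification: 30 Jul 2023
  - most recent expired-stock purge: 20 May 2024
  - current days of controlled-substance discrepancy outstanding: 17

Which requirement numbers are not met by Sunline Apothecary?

1. professional liability coverage $2,650,000 ≥ $2,625,000 → met
2. patient counseling notice absent → not met
3. licensed pharmacists on duty per shift 2 ≥ 2 → met
4. compounding area certification 343 days ago vs limit 365 → met
5. days of controlled-substance discrepancy outstanding 17 > 10 → not met
6. expired-stock purge 48 days ago vs limit 45 → not met
7. refrigeration temperature log review 340 days ago vs limit 365 → met
8. controlled-substance inventory 368 days ago vs limit 365 → not met
9. expired items on shelf 9 > 5 → not met
10. board of pharmacy inspection 64 days ago vs limit 60 → not met
11. prescription-monitoring upload 166 days ago vs limit 180 → met
12. condition 'offers immunizations' holds; DEA registration certificate absent → not met
Not met: 2, 5, 6, 8, 9, 10, 12

2, 5, 6, 8, 9, 10, 12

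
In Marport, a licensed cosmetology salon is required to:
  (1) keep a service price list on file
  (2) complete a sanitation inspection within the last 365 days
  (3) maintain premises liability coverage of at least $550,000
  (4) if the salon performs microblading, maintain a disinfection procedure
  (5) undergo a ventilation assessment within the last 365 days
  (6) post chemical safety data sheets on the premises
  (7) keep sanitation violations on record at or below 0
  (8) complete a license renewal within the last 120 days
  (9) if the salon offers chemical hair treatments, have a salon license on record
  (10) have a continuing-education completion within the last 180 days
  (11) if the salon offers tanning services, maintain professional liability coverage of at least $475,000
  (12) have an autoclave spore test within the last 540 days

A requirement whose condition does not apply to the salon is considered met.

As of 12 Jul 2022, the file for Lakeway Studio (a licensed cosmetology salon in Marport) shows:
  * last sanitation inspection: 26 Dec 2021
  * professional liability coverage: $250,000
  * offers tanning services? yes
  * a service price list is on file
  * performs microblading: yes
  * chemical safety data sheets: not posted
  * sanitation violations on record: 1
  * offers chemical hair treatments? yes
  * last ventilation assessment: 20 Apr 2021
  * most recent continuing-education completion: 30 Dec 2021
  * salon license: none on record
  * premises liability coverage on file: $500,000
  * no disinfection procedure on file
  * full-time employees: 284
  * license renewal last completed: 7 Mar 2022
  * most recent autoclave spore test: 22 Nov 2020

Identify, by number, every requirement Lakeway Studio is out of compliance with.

1. service price list present → met
2. sanitation inspection 198 days ago vs limit 365 → met
3. premises liability coverage $500,000 < $550,000 → not met
4. condition 'performs microblading' holds; disinfection procedure absent → not met
5. ventilation assessment 448 days ago vs limit 365 → not met
6. chemical safety data sheets absent → not met
7. sanitation violations on record 1 > 0 → not met
8. license renewal 127 days ago vs limit 120 → not met
9. condition 'offers chemical hair treatments' holds; salon license absent → not met
10. continuing-education completion 194 days ago vs limit 180 → not met
11. condition 'offers tanning services' holds; professional liability coverage $250,000 < $475,000 → not met
12. autoclave spore test 597 days ago vs limit 540 → not met
Not met: 3, 4, 5, 6, 7, 8, 9, 10, 11, 12

3, 4, 5, 6, 7, 8, 9, 10, 11, 12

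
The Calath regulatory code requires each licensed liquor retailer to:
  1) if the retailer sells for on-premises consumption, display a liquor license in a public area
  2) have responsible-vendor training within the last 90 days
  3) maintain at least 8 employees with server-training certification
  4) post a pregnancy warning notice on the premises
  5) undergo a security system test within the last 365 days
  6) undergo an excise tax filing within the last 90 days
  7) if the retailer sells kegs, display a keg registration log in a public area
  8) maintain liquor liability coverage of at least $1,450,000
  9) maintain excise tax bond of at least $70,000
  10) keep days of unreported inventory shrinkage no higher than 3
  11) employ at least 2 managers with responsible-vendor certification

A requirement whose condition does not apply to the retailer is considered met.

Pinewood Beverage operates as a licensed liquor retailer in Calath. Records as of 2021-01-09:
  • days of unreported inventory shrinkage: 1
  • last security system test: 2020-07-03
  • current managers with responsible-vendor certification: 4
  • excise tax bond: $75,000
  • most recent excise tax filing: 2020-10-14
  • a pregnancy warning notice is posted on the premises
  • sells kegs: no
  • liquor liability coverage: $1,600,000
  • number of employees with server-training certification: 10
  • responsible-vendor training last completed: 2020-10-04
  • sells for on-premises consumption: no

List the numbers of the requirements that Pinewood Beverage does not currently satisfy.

2

1. condition 'sells for on-premises consumption' does not hold → requirement n/a → met
2. responsible-vendor training 97 days ago vs limit 90 → not met
3. employees with server-training certification 10 ≥ 8 → met
4. pregnancy warning notice present → met
5. security system test 190 days ago vs limit 365 → met
6. excise tax filing 87 days ago vs limit 90 → met
7. condition 'sells kegs' does not hold → requirement n/a → met
8. liquor liability coverage $1,600,000 ≥ $1,450,000 → met
9. excise tax bond $75,000 ≥ $70,000 → met
10. days of unreported inventory shrinkage 1 ≤ 3 → met
11. managers with responsible-vendor certification 4 ≥ 2 → met
Not met: 2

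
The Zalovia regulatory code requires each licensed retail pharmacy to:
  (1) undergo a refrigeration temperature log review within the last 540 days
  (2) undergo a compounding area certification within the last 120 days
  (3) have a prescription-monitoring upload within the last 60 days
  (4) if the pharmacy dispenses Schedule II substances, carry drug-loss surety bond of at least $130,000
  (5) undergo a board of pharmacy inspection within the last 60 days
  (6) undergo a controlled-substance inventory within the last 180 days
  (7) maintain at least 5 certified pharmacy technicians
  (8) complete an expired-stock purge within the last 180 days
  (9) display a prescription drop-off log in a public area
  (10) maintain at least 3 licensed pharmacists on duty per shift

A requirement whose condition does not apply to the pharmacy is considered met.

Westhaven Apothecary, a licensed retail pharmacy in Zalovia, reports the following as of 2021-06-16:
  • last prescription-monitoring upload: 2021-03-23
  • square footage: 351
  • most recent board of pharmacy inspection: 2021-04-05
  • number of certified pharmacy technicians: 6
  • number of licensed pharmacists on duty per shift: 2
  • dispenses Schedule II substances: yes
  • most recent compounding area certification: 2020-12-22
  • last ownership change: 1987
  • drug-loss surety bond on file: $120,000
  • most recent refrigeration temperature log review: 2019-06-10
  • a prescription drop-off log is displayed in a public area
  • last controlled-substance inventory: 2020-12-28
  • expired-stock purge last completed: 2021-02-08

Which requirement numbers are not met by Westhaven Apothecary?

1, 2, 3, 4, 5, 10

1. refrigeration temperature log review 737 days ago vs limit 540 → not met
2. compounding area certification 176 days ago vs limit 120 → not met
3. prescription-monitoring upload 85 days ago vs limit 60 → not met
4. condition 'dispenses Schedule II substances' holds; drug-loss surety bond $120,000 < $130,000 → not met
5. board of pharmacy inspection 72 days ago vs limit 60 → not met
6. controlled-substance inventory 170 days ago vs limit 180 → met
7. certified pharmacy technicians 6 ≥ 5 → met
8. expired-stock purge 128 days ago vs limit 180 → met
9. prescription drop-off log present → met
10. licensed pharmacists on duty per shift 2 < 3 → not met
Not met: 1, 2, 3, 4, 5, 10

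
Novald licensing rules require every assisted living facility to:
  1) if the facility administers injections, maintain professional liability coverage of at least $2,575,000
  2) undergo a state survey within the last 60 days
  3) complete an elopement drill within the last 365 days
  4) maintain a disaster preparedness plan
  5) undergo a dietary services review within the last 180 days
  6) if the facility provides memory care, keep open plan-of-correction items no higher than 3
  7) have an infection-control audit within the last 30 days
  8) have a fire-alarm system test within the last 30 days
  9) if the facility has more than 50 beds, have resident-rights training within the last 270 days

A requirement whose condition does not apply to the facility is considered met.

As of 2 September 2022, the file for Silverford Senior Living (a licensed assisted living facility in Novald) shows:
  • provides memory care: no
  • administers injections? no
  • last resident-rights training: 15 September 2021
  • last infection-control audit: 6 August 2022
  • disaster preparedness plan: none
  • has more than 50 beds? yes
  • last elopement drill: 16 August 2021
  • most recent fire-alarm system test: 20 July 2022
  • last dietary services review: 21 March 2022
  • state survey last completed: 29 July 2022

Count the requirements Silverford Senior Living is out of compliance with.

4

1. condition 'administers injections' does not hold → requirement n/a → met
2. state survey 35 days ago vs limit 60 → met
3. elopement drill 382 days ago vs limit 365 → not met
4. disaster preparedness plan absent → not met
5. dietary services review 165 days ago vs limit 180 → met
6. condition 'provides memory care' does not hold → requirement n/a → met
7. infection-control audit 27 days ago vs limit 30 → met
8. fire-alarm system test 44 days ago vs limit 30 → not met
9. condition 'has more than 50 beds' holds; resident-rights training 352 days ago vs limit 270 → not met
Not met: 4 of 9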